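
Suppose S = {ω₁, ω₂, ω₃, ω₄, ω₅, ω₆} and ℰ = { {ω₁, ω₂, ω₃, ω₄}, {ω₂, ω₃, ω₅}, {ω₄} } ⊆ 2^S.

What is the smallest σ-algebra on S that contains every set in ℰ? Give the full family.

σ(ℰ) = { ∅, {ω₁}, {ω₄}, {ω₅}, {ω₆}, {ω₁, ω₄}, {ω₁, ω₅}, {ω₁, ω₆}, {ω₂, ω₃}, {ω₄, ω₅}, {ω₄, ω₆}, {ω₅, ω₆}, {ω₁, ω₂, ω₃}, {ω₁, ω₄, ω₅}, {ω₁, ω₄, ω₆}, {ω₁, ω₅, ω₆}, {ω₂, ω₃, ω₄}, {ω₂, ω₃, ω₅}, {ω₂, ω₃, ω₆}, {ω₄, ω₅, ω₆}, {ω₁, ω₂, ω₃, ω₄}, {ω₁, ω₂, ω₃, ω₅}, {ω₁, ω₂, ω₃, ω₆}, {ω₁, ω₄, ω₅, ω₆}, {ω₂, ω₃, ω₄, ω₅}, {ω₂, ω₃, ω₄, ω₆}, {ω₂, ω₃, ω₅, ω₆}, {ω₁, ω₂, ω₃, ω₄, ω₅}, {ω₁, ω₂, ω₃, ω₄, ω₆}, {ω₁, ω₂, ω₃, ω₅, ω₆}, {ω₂, ω₃, ω₄, ω₅, ω₆}, S }

Working:
Start: ℰ ∪ {∅, S} = { ∅, {ω₄}, {ω₂, ω₃, ω₅}, {ω₁, ω₂, ω₃, ω₄}, S }.
Round 1 (5 new):
  {ω₅, ω₆}  = complement {ω₁, ω₂, ω₃, ω₄}
  {ω₁, ω₄, ω₆}  = complement {ω₂, ω₃, ω₅}
  {ω₂, ω₃, ω₄, ω₅}  = {ω₂, ω₃, ω₅} ∪ {ω₄}
  {ω₁, ω₂, ω₃, ω₄, ω₅}  = {ω₂, ω₃, ω₅} ∪ {ω₁, ω₂, ω₃, ω₄}
  {ω₁, ω₂, ω₃, ω₅, ω₆}  = complement {ω₄}
  (now 10)
Round 2. New:
  {ω₆}  = complement {ω₁, ω₂, ω₃, ω₄, ω₅}
  {ω₁, ω₆}  = complement {ω₂, ω₃, ω₄, ω₅}
  {ω₄, ω₅, ω₆}  = {ω₅, ω₆} ∪ {ω₄}
  {ω₁, ω₄, ω₅, ω₆}  = {ω₅, ω₆} ∪ {ω₁, ω₄, ω₆}
  {ω₂, ω₃, ω₅, ω₆}  = {ω₅, ω₆} ∪ {ω₂, ω₃, ω₅}
  {ω₁, ω₂, ω₃, ω₄, ω₆}  = {ω₁, ω₄, ω₆} ∪ {ω₁, ω₂, ω₃, ω₄}
  {ω₂, ω₃, ω₄, ω₅, ω₆}  = {ω₅, ω₆} ∪ {ω₂, ω₃, ω₄, ω₅}
  (now 17)
Round 3 (7 new):
  {ω₁}  = complement {ω₂, ω₃, ω₄, ω₅, ω₆}
  {ω₅}  = complement {ω₁, ω₂, ω₃, ω₄, ω₆}
  {ω₁, ω₄}  = complement {ω₂, ω₃, ω₅, ω₆}
  {ω₂, ω₃}  = complement {ω₁, ω₄, ω₅, ω₆}
  {ω₄, ω₆}  = {ω₄} ∪ {ω₆}
  {ω₁, ω₂, ω₃}  = complement {ω₄, ω₅, ω₆}
  {ω₁, ω₅, ω₆}  = {ω₅, ω₆} ∪ {ω₁, ω₆}
  (now 24)
Round 4. New:
  {ω₁, ω₅}  = {ω₁} ∪ {ω₅}
  {ω₄, ω₅}  = {ω₅} ∪ {ω₄}
  {ω₁, ω₄, ω₅}  = {ω₅} ∪ {ω₁, ω₄}
  {ω₂, ω₃, ω₄}  = complement {ω₁, ω₅, ω₆}
  {ω₂, ω₃, ω₆}  = {ω₆} ∪ {ω₂, ω₃}
  {ω₁, ω₂, ω₃, ω₅}  = complement {ω₄, ω₆}
  {ω₁, ω₂, ω₃, ω₆}  = {ω₁, ω₂, ω₃} ∪ {ω₁, ω₆}
  {ω₂, ω₃, ω₄, ω₆}  = {ω₂, ω₃} ∪ {ω₄, ω₆}
  (now 32)
Round 5 adds nothing — fixpoint reached.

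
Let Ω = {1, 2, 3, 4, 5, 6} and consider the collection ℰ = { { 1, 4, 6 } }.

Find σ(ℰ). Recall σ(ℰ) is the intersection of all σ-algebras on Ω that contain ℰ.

Begin from { {  }, { 1, 4, 6 }, Ω } (that is, ℰ plus ∅ and Ω).
Pass 1 adds 1:
  { 2, 3, 5 }  = ᶜ of { 1, 4, 6 }
  — 4 sets.
Pass 2: stable.

Hence σ(ℰ) has 4 members: { {  }, { 1, 4, 6 }, { 2, 3, 5 }, Ω }.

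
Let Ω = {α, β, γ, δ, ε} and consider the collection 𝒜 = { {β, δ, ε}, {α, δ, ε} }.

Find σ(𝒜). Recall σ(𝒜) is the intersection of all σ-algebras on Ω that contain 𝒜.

Seed the family with 𝒜 together with ∅ and Ω: { {}, {α, δ, ε}, {β, δ, ε}, Ω }.
Round 1: +3 →
  {α, γ}  = ᶜ of {β, δ, ε}
  {β, γ}  = ᶜ of {α, δ, ε}
  {α, β, δ, ε}  = {β, δ, ε} ∪ {α, δ, ε}
  — 7 sets.
Round 2: +4 →
  {γ}  = ᶜ of {α, β, δ, ε}
  {α, β, γ}  = {β, γ} ∪ {α, γ}
  {α, γ, δ, ε}  = {α, δ, ε} ∪ {α, γ}
  {β, γ, δ, ε}  = {β, γ} ∪ {β, δ, ε}
  — 11 sets.
Round 3: 3 new —
  {α}  = ᶜ of {β, γ, δ, ε}
  {β}  = ᶜ of {α, γ, δ, ε}
  {δ, ε}  = ᶜ of {α, β, γ}
  — 14 sets.
Round 4. New:
  {α, β}  = {β} ∪ {α}
  {γ, δ, ε}  = {γ} ∪ {δ, ε}
  — 16 sets.
Round 5: closed — nothing new.

Therefore σ(𝒜) = { {}, {α}, {β}, {γ}, {α, β}, {α, γ}, {β, γ}, {δ, ε}, {α, β, γ}, {α, δ, ε}, {β, δ, ε}, {γ, δ, ε}, {α, β, δ, ε}, {α, γ, δ, ε}, {β, γ, δ, ε}, Ω } (|σ(𝒜)| = 16).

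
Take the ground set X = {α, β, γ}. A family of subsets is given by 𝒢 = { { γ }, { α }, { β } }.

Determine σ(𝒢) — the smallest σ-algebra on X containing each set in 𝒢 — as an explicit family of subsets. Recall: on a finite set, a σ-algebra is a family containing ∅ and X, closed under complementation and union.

σ(𝒢) (8 sets): { {  }, { α }, { β }, { γ }, { α, β }, { α, γ }, { β, γ }, X }

Trace:
Seed the family with 𝒢 together with ∅ and X: { {  }, { α }, { β }, { γ }, X }.
Step 1: 3 new —
  { α, β }  = { γ }ᶜ
  { α, γ }  = { β }ᶜ
  { β, γ }  = { α }ᶜ
Step 2: stable.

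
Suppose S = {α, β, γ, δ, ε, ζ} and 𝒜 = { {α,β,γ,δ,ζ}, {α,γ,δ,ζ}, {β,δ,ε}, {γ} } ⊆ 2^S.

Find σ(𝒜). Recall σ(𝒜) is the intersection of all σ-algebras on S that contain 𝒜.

Take S₀ = 𝒜 ∪ {∅, S} = { ∅, {γ}, {β,δ,ε}, {α,γ,δ,ζ}, {α,β,γ,δ,ζ}, S }.
Iteration 1 adds 5:
  {ε}  = ᶜ of {α,β,γ,δ,ζ}
  {β,ε}  = ᶜ of {α,γ,δ,ζ}
  {α,γ,ζ}  = ᶜ of {β,δ,ε}
  {β,γ,δ,ε}  = {γ} ∪ {β,δ,ε}
  {α,β,δ,ε,ζ}  = ᶜ of {γ}
Iteration 2: 6 new —
  {α,ζ}  = ᶜ of {β,γ,δ,ε}
  {γ,ε}  = {ε} ∪ {γ}
  {β,γ,ε}  = {β,ε} ∪ {γ}
  {α,γ,ε,ζ}  = {α,γ,ζ} ∪ {ε}
  {α,β,γ,ε,ζ}  = {β,ε} ∪ {α,γ,ζ}
  {α,γ,δ,ε,ζ}  = {ε} ∪ {α,γ,δ,ζ}
Iteration 3: 7 new —
  {β}  = ᶜ of {α,γ,δ,ε,ζ}
  {δ}  = ᶜ of {α,β,γ,ε,ζ}
  {β,δ}  = ᶜ of {α,γ,ε,ζ}
  {α,δ,ζ}  = ᶜ of {β,γ,ε}
  {α,ε,ζ}  = {α,ζ} ∪ {ε}
  {α,β,δ,ζ}  = ᶜ of {γ,ε}
  {α,β,ε,ζ}  = {β,ε} ∪ {α,ζ}
Iteration 4: 8 new —
  {β,γ}  = {β} ∪ {γ}
  {γ,δ}  = ᶜ of {α,β,ε,ζ}
  {δ,ε}  = {ε} ∪ {δ}
  {α,β,ζ}  = {α,ζ} ∪ {β}
  {β,γ,δ}  = ᶜ of {α,ε,ζ}
  {γ,δ,ε}  = {δ} ∪ {γ,ε}
  {α,β,γ,ζ}  = {α,γ,ζ} ∪ {β}
  {α,δ,ε,ζ}  = {α,δ,ζ} ∪ {ε}
Iteration 5: closed — nothing new.

σ(𝒜) = { ∅, {β}, {γ}, {δ}, {ε}, {α,ζ}, {β,γ}, {β,δ}, {β,ε}, {γ,δ}, {γ,ε}, {δ,ε}, {α,β,ζ}, {α,γ,ζ}, {α,δ,ζ}, {α,ε,ζ}, {β,γ,δ}, {β,γ,ε}, {β,δ,ε}, {γ,δ,ε}, {α,β,γ,ζ}, {α,β,δ,ζ}, {α,β,ε,ζ}, {α,γ,δ,ζ}, {α,γ,ε,ζ}, {α,δ,ε,ζ}, {β,γ,δ,ε}, {α,β,γ,δ,ζ}, {α,β,γ,ε,ζ}, {α,β,δ,ε,ζ}, {α,γ,δ,ε,ζ}, S }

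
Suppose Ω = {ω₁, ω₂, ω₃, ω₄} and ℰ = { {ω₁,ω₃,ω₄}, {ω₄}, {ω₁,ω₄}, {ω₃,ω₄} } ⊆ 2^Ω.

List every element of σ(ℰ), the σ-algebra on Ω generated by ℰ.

Start: ℰ ∪ {∅, Ω} = { ∅, {ω₄}, {ω₁,ω₄}, {ω₃,ω₄}, {ω₁,ω₃,ω₄}, Ω }.
Step 1: +4 →
  {ω₂}  = {ω₁,ω₃,ω₄}ᶜ
  {ω₁,ω₂}  = {ω₃,ω₄}ᶜ
  {ω₂,ω₃}  = {ω₁,ω₄}ᶜ
  {ω₁,ω₂,ω₃}  = {ω₄}ᶜ
  — 10 sets.
Step 2 (3 new):
  {ω₂,ω₄}  = {ω₂} ∪ {ω₄}
  {ω₁,ω₂,ω₄}  = {ω₁,ω₂} ∪ {ω₁,ω₄}
  {ω₂,ω₃,ω₄}  = {ω₃,ω₄} ∪ {ω₂}
  — 13 sets.
Step 3: +3 →
  {ω₁}  = {ω₂,ω₃,ω₄}ᶜ
  {ω₃}  = {ω₁,ω₂,ω₄}ᶜ
  {ω₁,ω₃}  = {ω₂,ω₄}ᶜ
  — 16 sets.
Step 4: already closed under ᶜ and ∪.

Hence σ(ℰ) has 16 members: { ∅, {ω₁}, {ω₂}, {ω₃}, {ω₄}, {ω₁,ω₂}, {ω₁,ω₃}, {ω₁,ω₄}, {ω₂,ω₃}, {ω₂,ω₄}, {ω₃,ω₄}, {ω₁,ω₂,ω₃}, {ω₁,ω₂,ω₄}, {ω₁,ω₃,ω₄}, {ω₂,ω₃,ω₄}, Ω }.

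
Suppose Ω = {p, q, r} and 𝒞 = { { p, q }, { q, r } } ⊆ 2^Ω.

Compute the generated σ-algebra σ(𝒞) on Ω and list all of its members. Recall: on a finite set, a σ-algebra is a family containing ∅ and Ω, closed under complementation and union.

Take S₀ = 𝒞 ∪ {∅, Ω} = { {  }, { p, q }, { q, r }, Ω }.
Step 1 adds 2:
  { p }  = Ω∖{ q, r }
  { r }  = Ω∖{ p, q }
  |family| = 6
Step 2 adds 1:
  { p, r }  = { r } ∪ { p }
  |family| = 7
Step 3: +1 →
  { q }  = Ω∖{ p, r }
  |family| = 8
After Step 4 the family is unchanged; done.

Hence σ(𝒞) has 8 members: { {  }, { p }, { q }, { r }, { p, q }, { p, r }, { q, r }, Ω }.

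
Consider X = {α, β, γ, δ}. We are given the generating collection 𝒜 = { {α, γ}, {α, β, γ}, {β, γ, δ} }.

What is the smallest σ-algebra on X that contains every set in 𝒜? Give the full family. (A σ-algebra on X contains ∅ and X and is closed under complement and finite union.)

|σ(𝒜)| = 16.  σ(𝒜) = { ∅, {α}, {β}, {γ}, {δ}, {α, β}, {α, γ}, {α, δ}, {β, γ}, {β, δ}, {γ, δ}, {α, β, γ}, {α, β, δ}, {α, γ, δ}, {β, γ, δ}, X }

Working:
Initial family (5 sets): { ∅, {α, γ}, {α, β, γ}, {β, γ, δ}, X }.
Pass 1: 3 new —
  {α}  = ᶜ of {β, γ, δ}
  {δ}  = ᶜ of {α, β, γ}
  {β, δ}  = ᶜ of {α, γ}
  — 8 sets.
Pass 2 (3 new):
  {α, δ}  = {δ} ∪ {α}
  {α, β, δ}  = {β, δ} ∪ {α}
  {α, γ, δ}  = {δ} ∪ {α, γ}
  — 11 sets.
Pass 3 adds 3:
  {β}  = ᶜ of {α, γ, δ}
  {γ}  = ᶜ of {α, β, δ}
  {β, γ}  = ᶜ of {α, δ}
  — 14 sets.
Pass 4: 2 new —
  {α, β}  = {β} ∪ {α}
  {γ, δ}  = {γ} ∪ {δ}
  — 16 sets.
Pass 5: already closed under ᶜ and ∪.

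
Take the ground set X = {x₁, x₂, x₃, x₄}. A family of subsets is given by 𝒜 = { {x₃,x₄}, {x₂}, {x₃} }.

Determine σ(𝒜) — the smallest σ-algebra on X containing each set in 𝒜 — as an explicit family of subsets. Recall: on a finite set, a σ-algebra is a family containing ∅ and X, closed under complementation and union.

σ(𝒜) = { {}, {x₁}, {x₂}, {x₃}, {x₄}, {x₁,x₂}, {x₁,x₃}, {x₁,x₄}, {x₂,x₃}, {x₂,x₄}, {x₃,x₄}, {x₁,x₂,x₃}, {x₁,x₂,x₄}, {x₁,x₃,x₄}, {x₂,x₃,x₄}, X }

Trace:
Take S₀ = 𝒜 ∪ {∅, X} = { {}, {x₂}, {x₃}, {x₃,x₄}, X }.
Pass 1 adds 5:
  {x₁,x₂}  = complement {x₃,x₄}
  {x₂,x₃}  = {x₃} ∪ {x₂}
  {x₁,x₂,x₄}  = complement {x₃}
  {x₁,x₃,x₄}  = complement {x₂}
  {x₂,x₃,x₄}  = {x₃,x₄} ∪ {x₂}
  (now 10)
Pass 2. New:
  {x₁}  = complement {x₂,x₃,x₄}
  {x₁,x₄}  = complement {x₂,x₃}
  {x₁,x₂,x₃}  = {x₁,x₂} ∪ {x₃}
  (now 13)
Pass 3: 2 new —
  {x₄}  = complement {x₁,x₂,x₃}
  {x₁,x₃}  = {x₃} ∪ {x₁}
  (now 15)
Pass 4: +1 →
  {x₂,x₄}  = complement {x₁,x₃}
  (now 16)
Pass 5: no new sets; the family is a σ-algebra.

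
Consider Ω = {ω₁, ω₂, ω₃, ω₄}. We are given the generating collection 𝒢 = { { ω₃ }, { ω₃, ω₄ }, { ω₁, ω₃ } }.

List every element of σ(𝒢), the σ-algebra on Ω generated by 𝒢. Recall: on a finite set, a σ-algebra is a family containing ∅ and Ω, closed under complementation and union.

|σ(𝒢)| = 16.  σ(𝒢) = { {  }, { ω₁ }, { ω₂ }, { ω₃ }, { ω₄ }, { ω₁, ω₂ }, { ω₁, ω₃ }, { ω₁, ω₄ }, { ω₂, ω₃ }, { ω₂, ω₄ }, { ω₃, ω₄ }, { ω₁, ω₂, ω₃ }, { ω₁, ω₂, ω₄ }, { ω₁, ω₃, ω₄ }, { ω₂, ω₃, ω₄ }, Ω }

Check:
Initial family (5 sets): { {  }, { ω₃ }, { ω₁, ω₃ }, { ω₃, ω₄ }, Ω }.
Pass 1 (4 new):
  { ω₁, ω₂ }  = complement { ω₃, ω₄ }
  { ω₂, ω₄ }  = complement { ω₁, ω₃ }
  { ω₁, ω₂, ω₄ }  = complement { ω₃ }
  { ω₁, ω₃, ω₄ }  = { ω₃, ω₄ } ∪ { ω₁, ω₃ }
  (now 9)
Pass 2 (3 new):
  { ω₂ }  = complement { ω₁, ω₃, ω₄ }
  { ω₁, ω₂, ω₃ }  = { ω₁, ω₂ } ∪ { ω₃ }
  { ω₂, ω₃, ω₄ }  = { ω₃, ω₄ } ∪ { ω₂, ω₄ }
  (now 12)
Pass 3 adds 3:
  { ω₁ }  = complement { ω₂, ω₃, ω₄ }
  { ω₄ }  = complement { ω₁, ω₂, ω₃ }
  { ω₂, ω₃ }  = { ω₃ } ∪ { ω₂ }
  (now 15)
Pass 4 adds 1:
  { ω₁, ω₄ }  = complement { ω₂, ω₃ }
  (now 16)
Pass 5: stable.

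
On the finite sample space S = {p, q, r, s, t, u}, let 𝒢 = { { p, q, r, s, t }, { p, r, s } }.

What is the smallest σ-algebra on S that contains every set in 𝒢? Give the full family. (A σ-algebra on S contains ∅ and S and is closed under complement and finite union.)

Initial family (4 sets): { ∅, { p, r, s }, { p, q, r, s, t }, S }.
Step 1: 2 new —
  { u }  = ᶜ of { p, q, r, s, t }
  { q, t, u }  = ᶜ of { p, r, s }
  |family| = 6
Step 2 (1 new):
  { p, r, s, u }  = { p, r, s } ∪ { u }
  |family| = 7
Step 3 adds 1:
  { q, t }  = ᶜ of { p, r, s, u }
  |family| = 8
Step 4: closed — nothing new.

Therefore σ(𝒢) = { ∅, { u }, { q, t }, { p, r, s }, { q, t, u }, { p, r, s, u }, { p, q, r, s, t }, S } (|σ(𝒢)| = 8).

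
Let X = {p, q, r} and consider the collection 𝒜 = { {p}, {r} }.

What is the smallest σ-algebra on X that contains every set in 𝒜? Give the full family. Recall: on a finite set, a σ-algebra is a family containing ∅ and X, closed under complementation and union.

Start: 𝒜 ∪ {∅, X} = { {}, {p}, {r}, X }.
Iteration 1 adds 3:
  {p, q}  = complement {r}
  {p, r}  = {r} ∪ {p}
  {q, r}  = complement {p}
Iteration 2 (1 new):
  {q}  = complement {p, r}
Iteration 3: already closed under ᶜ and ∪.

|σ(𝒜)| = 8.  σ(𝒜) = { {}, {p}, {q}, {r}, {p, q}, {p, r}, {q, r}, X }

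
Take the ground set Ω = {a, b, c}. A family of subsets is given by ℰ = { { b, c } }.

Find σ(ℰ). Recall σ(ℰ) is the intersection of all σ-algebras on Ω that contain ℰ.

|σ(ℰ)| = 4.  σ(ℰ) = { {  }, { a }, { b, c }, Ω }

Check:
Take S₀ = ℰ ∪ {∅, Ω} = { {  }, { b, c }, Ω }.
Pass 1: +1 →
  { a }  = Ω∖{ b, c }
  (now 4)
Pass 2: already closed under ᶜ and ∪.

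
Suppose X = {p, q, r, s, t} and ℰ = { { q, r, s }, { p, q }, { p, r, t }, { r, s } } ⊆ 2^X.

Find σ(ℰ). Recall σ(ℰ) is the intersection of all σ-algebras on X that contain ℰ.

Start: ℰ ∪ {∅, X} = { {}, { p, q }, { r, s }, { p, r, t }, { q, r, s }, X }.
Iteration 1 adds 7:
  { p, t }  = { q, r, s }ᶜ
  { q, s }  = { p, r, t }ᶜ
  { p, q, t }  = { r, s }ᶜ
  { r, s, t }  = { p, q }ᶜ
  { p, q, r, s }  = { r, s } ∪ { p, q }
  { p, q, r, t }  = { p, q } ∪ { p, r, t }
  { p, r, s, t }  = { r, s } ∪ { p, r, t }
  [13 total]
Iteration 2: 6 new —
  { q }  = { p, r, s, t }ᶜ
  { s }  = { p, q, r, t }ᶜ
  { t }  = { p, q, r, s }ᶜ
  { p, q, s }  = { p, q } ∪ { q, s }
  { p, q, s, t }  = { p, q, t } ∪ { q, s }
  { q, r, s, t }  = { r, s, t } ∪ { q, r, s }
  [19 total]
Iteration 3: +7 →
  { p }  = { q, r, s, t }ᶜ
  { r }  = { p, q, s, t }ᶜ
  { q, t }  = { q } ∪ { t }
  { r, t }  = { p, q, s }ᶜ
  { s, t }  = { t } ∪ { s }
  { p, s, t }  = { p, t } ∪ { s }
  { q, s, t }  = { q, s } ∪ { t }
  [26 total]
Iteration 4: +6 →
  { p, r }  = { q, s, t }ᶜ
  { p, s }  = { s } ∪ { p }
  { q, r }  = { p, s, t }ᶜ
  { p, q, r }  = { s, t }ᶜ
  { p, r, s }  = { q, t }ᶜ
  { q, r, t }  = { q, t } ∪ { r }
  [32 total]
Iteration 5 adds nothing — fixpoint reached.

σ(ℰ) = { {}, { p }, { q }, { r }, { s }, { t }, { p, q }, { p, r }, { p, s }, { p, t }, { q, r }, { q, s }, { q, t }, { r, s }, { r, t }, { s, t }, { p, q, r }, { p, q, s }, { p, q, t }, { p, r, s }, { p, r, t }, { p, s, t }, { q, r, s }, { q, r, t }, { q, s, t }, { r, s, t }, { p, q, r, s }, { p, q, r, t }, { p, q, s, t }, { p, r, s, t }, { q, r, s, t }, X }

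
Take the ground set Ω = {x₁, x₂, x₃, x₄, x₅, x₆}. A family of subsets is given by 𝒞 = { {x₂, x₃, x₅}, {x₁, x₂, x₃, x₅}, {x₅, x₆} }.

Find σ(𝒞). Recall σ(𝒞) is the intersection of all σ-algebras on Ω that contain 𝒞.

Answer: σ(𝒞) = { {}, {x₁}, {x₄}, {x₅}, {x₆}, {x₁, x₄}, {x₁, x₅}, {x₁, x₆}, {x₂, x₃}, {x₄, x₅}, {x₄, x₆}, {x₅, x₆}, {x₁, x₂, x₃}, {x₁, x₄, x₅}, {x₁, x₄, x₆}, {x₁, x₅, x₆}, {x₂, x₃, x₄}, {x₂, x₃, x₅}, {x₂, x₃, x₆}, {x₄, x₅, x₆}, {x₁, x₂, x₃, x₄}, {x₁, x₂, x₃, x₅}, {x₁, x₂, x₃, x₆}, {x₁, x₄, x₅, x₆}, {x₂, x₃, x₄, x₅}, {x₂, x₃, x₄, x₆}, {x₂, x₃, x₅, x₆}, {x₁, x₂, x₃, x₄, x₅}, {x₁, x₂, x₃, x₄, x₆}, {x₁, x₂, x₃, x₅, x₆}, {x₂, x₃, x₄, x₅, x₆}, Ω }

Trace:
Start: 𝒞 ∪ {∅, Ω} = { {}, {x₅, x₆}, {x₂, x₃, x₅}, {x₁, x₂, x₃, x₅}, Ω }.
Step 1 (5 new):
  {x₄, x₆}  = ᶜ of {x₁, x₂, x₃, x₅}
  {x₁, x₄, x₆}  = ᶜ of {x₂, x₃, x₅}
  {x₁, x₂, x₃, x₄}  = ᶜ of {x₅, x₆}
  {x₂, x₃, x₅, x₆}  = {x₂, x₃, x₅} ∪ {x₅, x₆}
  {x₁, x₂, x₃, x₅, x₆}  = {x₅, x₆} ∪ {x₁, x₂, x₃, x₅}
  |family| = 10
Step 2: 7 new —
  {x₄}  = ᶜ of {x₁, x₂, x₃, x₅, x₆}
  {x₁, x₄}  = ᶜ of {x₂, x₃, x₅, x₆}
  {x₄, x₅, x₆}  = {x₅, x₆} ∪ {x₄, x₆}
  {x₁, x₄, x₅, x₆}  = {x₅, x₆} ∪ {x₁, x₄, x₆}
  {x₁, x₂, x₃, x₄, x₅}  = {x₂, x₃, x₅} ∪ {x₁, x₂, x₃, x₄}
  {x₁, x₂, x₃, x₄, x₆}  = {x₁, x₄, x₆} ∪ {x₁, x₂, x₃, x₄}
  {x₂, x₃, x₄, x₅, x₆}  = {x₂, x₃, x₅} ∪ {x₄, x₆}
  |family| = 17
Step 3 (6 new):
  {x₁}  = ᶜ of {x₂, x₃, x₄, x₅, x₆}
  {x₅}  = ᶜ of {x₁, x₂, x₃, x₄, x₆}
  {x₆}  = ᶜ of {x₁, x₂, x₃, x₄, x₅}
  {x₂, x₃}  = ᶜ of {x₁, x₄, x₅, x₆}
  {x₁, x₂, x₃}  = ᶜ of {x₄, x₅, x₆}
  {x₂, x₃, x₄, x₅}  = {x₂, x₃, x₅} ∪ {x₄}
  |family| = 23
Step 4 adds 9:
  {x₁, x₅}  = {x₁} ∪ {x₅}
  {x₁, x₆}  = ᶜ of {x₂, x₃, x₄, x₅}
  {x₄, x₅}  = {x₅} ∪ {x₄}
  {x₁, x₄, x₅}  = {x₅} ∪ {x₁, x₄}
  {x₁, x₅, x₆}  = {x₅, x₆} ∪ {x₁}
  {x₂, x₃, x₄}  = {x₂, x₃} ∪ {x₄}
  {x₂, x₃, x₆}  = {x₆} ∪ {x₂, x₃}
  {x₁, x₂, x₃, x₆}  = {x₁, x₂, x₃} ∪ {x₆}
  {x₂, x₃, x₄, x₆}  = {x₂, x₃} ∪ {x₄, x₆}
  |family| = 32
Step 5: closed — nothing new.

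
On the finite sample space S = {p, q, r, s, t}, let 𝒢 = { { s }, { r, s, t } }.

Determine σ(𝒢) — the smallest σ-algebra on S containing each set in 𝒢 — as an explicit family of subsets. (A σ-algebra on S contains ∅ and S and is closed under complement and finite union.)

Begin from { ∅, { s }, { r, s, t }, S } (that is, 𝒢 plus ∅ and S).
Step 1 adds 2:
  { p, q }  = ᶜ of { r, s, t }
  { p, q, r, t }  = ᶜ of { s }
  — 6 sets.
Step 2. New:
  { p, q, s }  = { p, q } ∪ { s }
  — 7 sets.
Step 3 (1 new):
  { r, t }  = ᶜ of { p, q, s }
  — 8 sets.
Step 4 adds nothing — fixpoint reached.

|σ(𝒢)| = 8.  σ(𝒢) = { ∅, { s }, { p, q }, { r, t }, { p, q, s }, { r, s, t }, { p, q, r, t }, S }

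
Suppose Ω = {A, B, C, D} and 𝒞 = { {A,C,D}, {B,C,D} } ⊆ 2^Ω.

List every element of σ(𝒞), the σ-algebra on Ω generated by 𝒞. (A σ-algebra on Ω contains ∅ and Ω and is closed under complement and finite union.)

Start: 𝒞 ∪ {∅, Ω} = { ∅, {A,C,D}, {B,C,D}, Ω }.
Step 1 (2 new):
  {A}  = ᶜ of {B,C,D}
  {B}  = ᶜ of {A,C,D}
  — 6 sets.
Step 2: 1 new —
  {A,B}  = {B} ∪ {A}
  — 7 sets.
Step 3. New:
  {C,D}  = ᶜ of {A,B}
  — 8 sets.
Step 4: closed — nothing new.

Therefore σ(𝒞) = { ∅, {A}, {B}, {A,B}, {C,D}, {A,C,D}, {B,C,D}, Ω } (|σ(𝒞)| = 8).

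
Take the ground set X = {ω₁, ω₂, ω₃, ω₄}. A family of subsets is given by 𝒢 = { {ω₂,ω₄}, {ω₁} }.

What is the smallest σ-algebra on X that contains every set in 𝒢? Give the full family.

Initial family (4 sets): { ∅, {ω₁}, {ω₂,ω₄}, X }.
Pass 1 (3 new):
  {ω₁,ω₃}  = complement {ω₂,ω₄}
  {ω₁,ω₂,ω₄}  = {ω₂,ω₄} ∪ {ω₁}
  {ω₂,ω₃,ω₄}  = complement {ω₁}
  |family| = 7
Pass 2. New:
  {ω₃}  = complement {ω₁,ω₂,ω₄}
  |family| = 8
Pass 3: already closed under ᶜ and ∪.

Hence σ(𝒢) has 8 members: { ∅, {ω₁}, {ω₃}, {ω₁,ω₃}, {ω₂,ω₄}, {ω₁,ω₂,ω₄}, {ω₂,ω₃,ω₄}, X }.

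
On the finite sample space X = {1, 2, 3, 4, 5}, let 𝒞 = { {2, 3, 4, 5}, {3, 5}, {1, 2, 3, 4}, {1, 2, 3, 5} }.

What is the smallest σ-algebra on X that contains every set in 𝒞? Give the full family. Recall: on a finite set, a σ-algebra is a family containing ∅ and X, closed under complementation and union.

|σ(𝒞)| = 32.  σ(𝒞) = { {}, {1}, {2}, {3}, {4}, {5}, {1, 2}, {1, 3}, {1, 4}, {1, 5}, {2, 3}, {2, 4}, {2, 5}, {3, 4}, {3, 5}, {4, 5}, {1, 2, 3}, {1, 2, 4}, {1, 2, 5}, {1, 3, 4}, {1, 3, 5}, {1, 4, 5}, {2, 3, 4}, {2, 3, 5}, {2, 4, 5}, {3, 4, 5}, {1, 2, 3, 4}, {1, 2, 3, 5}, {1, 2, 4, 5}, {1, 3, 4, 5}, {2, 3, 4, 5}, X }

Check:
Start: 𝒞 ∪ {∅, X} = { {}, {3, 5}, {1, 2, 3, 4}, {1, 2, 3, 5}, {2, 3, 4, 5}, X }.
Round 1: +4 →
  {1}  = complement {2, 3, 4, 5}
  {4}  = complement {1, 2, 3, 5}
  {5}  = complement {1, 2, 3, 4}
  {1, 2, 4}  = complement {3, 5}
  (now 10)
Round 2 (6 new):
  {1, 4}  = {4} ∪ {1}
  {1, 5}  = {5} ∪ {1}
  {4, 5}  = {5} ∪ {4}
  {1, 3, 5}  = {3, 5} ∪ {1}
  {3, 4, 5}  = {4} ∪ {3, 5}
  {1, 2, 4, 5}  = {1, 2, 4} ∪ {5}
  (now 16)
Round 3 adds 8:
  {3}  = complement {1, 2, 4, 5}
  {1, 2}  = complement {3, 4, 5}
  {2, 4}  = complement {1, 3, 5}
  {1, 2, 3}  = complement {4, 5}
  {1, 4, 5}  = {4, 5} ∪ {1, 4}
  {2, 3, 4}  = complement {1, 5}
  {2, 3, 5}  = complement {1, 4}
  {1, 3, 4, 5}  = {4, 5} ∪ {1, 3, 5}
  (now 24)
Round 4: 7 new —
  {2}  = complement {1, 3, 4, 5}
  {1, 3}  = {3} ∪ {1}
  {2, 3}  = complement {1, 4, 5}
  {3, 4}  = {3} ∪ {4}
  {1, 2, 5}  = {1, 2} ∪ {5}
  {1, 3, 4}  = {3} ∪ {1, 4}
  {2, 4, 5}  = {5} ∪ {2, 4}
  (now 31)
Round 5: +1 →
  {2, 5}  = complement {1, 3, 4}
  (now 32)
Round 6: closed — nothing new.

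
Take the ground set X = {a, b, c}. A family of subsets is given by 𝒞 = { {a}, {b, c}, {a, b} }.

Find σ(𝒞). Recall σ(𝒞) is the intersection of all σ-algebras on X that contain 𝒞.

Seed the family with 𝒞 together with ∅ and X: { ∅, {a}, {a, b}, {b, c}, X }.
Step 1 (1 new):
  {c}  = X∖{a, b}
  [6 total]
Step 2 (1 new):
  {a, c}  = {c} ∪ {a}
  [7 total]
Step 3 (1 new):
  {b}  = X∖{a, c}
  [8 total]
Step 4: no new sets; the family is a σ-algebra.

σ(𝒞) = { ∅, {a}, {b}, {c}, {a, b}, {a, c}, {b, c}, X }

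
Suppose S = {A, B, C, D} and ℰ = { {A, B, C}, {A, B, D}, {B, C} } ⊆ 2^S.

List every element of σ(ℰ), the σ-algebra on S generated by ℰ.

Initial family (5 sets): { {}, {B, C}, {A, B, C}, {A, B, D}, S }.
Pass 1. New:
  {C}  = complement {A, B, D}
  {D}  = complement {A, B, C}
  {A, D}  = complement {B, C}
  |family| = 8
Pass 2. New:
  {C, D}  = {D} ∪ {C}
  {A, C, D}  = {C} ∪ {A, D}
  {B, C, D}  = {D} ∪ {B, C}
  |family| = 11
Pass 3 adds 3:
  {A}  = complement {B, C, D}
  {B}  = complement {A, C, D}
  {A, B}  = complement {C, D}
  |family| = 14
Pass 4: +2 →
  {A, C}  = {C} ∪ {A}
  {B, D}  = {D} ∪ {B}
  |family| = 16
Pass 5: no new sets; the family is a σ-algebra.

Therefore σ(ℰ) = { {}, {A}, {B}, {C}, {D}, {A, B}, {A, C}, {A, D}, {B, C}, {B, D}, {C, D}, {A, B, C}, {A, B, D}, {A, C, D}, {B, C, D}, S } (|σ(ℰ)| = 16).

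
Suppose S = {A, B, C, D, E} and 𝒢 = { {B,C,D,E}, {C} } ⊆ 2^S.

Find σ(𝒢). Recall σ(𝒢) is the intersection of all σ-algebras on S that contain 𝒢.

Begin from { {}, {C}, {B,C,D,E}, S } (that is, 𝒢 plus ∅ and S).
Round 1 adds 2:
  {A}  = {B,C,D,E}ᶜ
  {A,B,D,E}  = {C}ᶜ
  [6 total]
Round 2: +1 →
  {A,C}  = {C} ∪ {A}
  [7 total]
Round 3 (1 new):
  {B,D,E}  = {A,C}ᶜ
  [8 total]
Round 4: already closed under ᶜ and ∪.

σ(𝒢) = { {}, {A}, {C}, {A,C}, {B,D,E}, {A,B,D,E}, {B,C,D,E}, S }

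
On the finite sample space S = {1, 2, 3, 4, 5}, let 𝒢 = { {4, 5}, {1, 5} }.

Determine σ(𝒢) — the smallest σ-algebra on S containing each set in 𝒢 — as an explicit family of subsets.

σ(𝒢) = { ∅, {1}, {4}, {5}, {1, 4}, {1, 5}, {2, 3}, {4, 5}, {1, 2, 3}, {1, 4, 5}, {2, 3, 4}, {2, 3, 5}, {1, 2, 3, 4}, {1, 2, 3, 5}, {2, 3, 4, 5}, S }

Check:
Take S₀ = 𝒢 ∪ {∅, S} = { ∅, {1, 5}, {4, 5}, S }.
Iteration 1. New:
  {1, 2, 3}  = complement {4, 5}
  {1, 4, 5}  = {4, 5} ∪ {1, 5}
  {2, 3, 4}  = complement {1, 5}
  [7 total]
Iteration 2. New:
  {2, 3}  = complement {1, 4, 5}
  {1, 2, 3, 4}  = {1, 2, 3} ∪ {2, 3, 4}
  {1, 2, 3, 5}  = {1, 2, 3} ∪ {1, 5}
  {2, 3, 4, 5}  = {4, 5} ∪ {2, 3, 4}
  [11 total]
Iteration 3 (3 new):
  {1}  = complement {2, 3, 4, 5}
  {4}  = complement {1, 2, 3, 5}
  {5}  = complement {1, 2, 3, 4}
  [14 total]
Iteration 4 adds 2:
  {1, 4}  = {4} ∪ {1}
  {2, 3, 5}  = {2, 3} ∪ {5}
  [16 total]
Iteration 5: closed — nothing new.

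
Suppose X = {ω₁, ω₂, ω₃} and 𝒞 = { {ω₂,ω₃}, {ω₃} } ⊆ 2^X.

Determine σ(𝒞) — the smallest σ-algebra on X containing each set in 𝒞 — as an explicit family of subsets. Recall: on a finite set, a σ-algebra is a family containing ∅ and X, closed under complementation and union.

|σ(𝒞)| = 8.  σ(𝒞) = { {}, {ω₁}, {ω₂}, {ω₃}, {ω₁,ω₂}, {ω₁,ω₃}, {ω₂,ω₃}, X }

Trace:
Begin from { {}, {ω₃}, {ω₂,ω₃}, X } (that is, 𝒞 plus ∅ and X).
Iteration 1 adds 2:
  {ω₁}  = ᶜ of {ω₂,ω₃}
  {ω₁,ω₂}  = ᶜ of {ω₃}
Iteration 2. New:
  {ω₁,ω₃}  = {ω₃} ∪ {ω₁}
Iteration 3: +1 →
  {ω₂}  = ᶜ of {ω₁,ω₃}
After Iteration 4 the family is unchanged; done.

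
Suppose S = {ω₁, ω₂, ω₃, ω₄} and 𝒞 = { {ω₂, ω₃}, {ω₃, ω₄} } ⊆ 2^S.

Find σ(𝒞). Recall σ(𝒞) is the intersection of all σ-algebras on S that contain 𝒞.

Answer: σ(𝒞) = { {}, {ω₁}, {ω₂}, {ω₃}, {ω₄}, {ω₁, ω₂}, {ω₁, ω₃}, {ω₁, ω₄}, {ω₂, ω₃}, {ω₂, ω₄}, {ω₃, ω₄}, {ω₁, ω₂, ω₃}, {ω₁, ω₂, ω₄}, {ω₁, ω₃, ω₄}, {ω₂, ω₃, ω₄}, S }

Derivation:
Begin from { {}, {ω₂, ω₃}, {ω₃, ω₄}, S } (that is, 𝒞 plus ∅ and S).
Iteration 1 (3 new):
  {ω₁, ω₂}  = ᶜ of {ω₃, ω₄}
  {ω₁, ω₄}  = ᶜ of {ω₂, ω₃}
  {ω₂, ω₃, ω₄}  = {ω₃, ω₄} ∪ {ω₂, ω₃}
  |family| = 7
Iteration 2: +4 →
  {ω₁}  = ᶜ of {ω₂, ω₃, ω₄}
  {ω₁, ω₂, ω₃}  = {ω₂, ω₃} ∪ {ω₁, ω₂}
  {ω₁, ω₂, ω₄}  = {ω₁, ω₄} ∪ {ω₁, ω₂}
  {ω₁, ω₃, ω₄}  = {ω₃, ω₄} ∪ {ω₁, ω₄}
  |family| = 11
Iteration 3 adds 3:
  {ω₂}  = ᶜ of {ω₁, ω₃, ω₄}
  {ω₃}  = ᶜ of {ω₁, ω₂, ω₄}
  {ω₄}  = ᶜ of {ω₁, ω₂, ω₃}
  |family| = 14
Iteration 4 adds 2:
  {ω₁, ω₃}  = {ω₃} ∪ {ω₁}
  {ω₂, ω₄}  = {ω₄} ∪ {ω₂}
  |family| = 16
After Iteration 5 the family is unchanged; done.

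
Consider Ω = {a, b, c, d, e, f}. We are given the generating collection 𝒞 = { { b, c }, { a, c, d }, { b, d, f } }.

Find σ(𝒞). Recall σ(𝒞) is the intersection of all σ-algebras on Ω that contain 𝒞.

Initial family (5 sets): { {}, { b, c }, { a, c, d }, { b, d, f }, Ω }.
Iteration 1 adds 6:
  { a, c, e }  = complement { b, d, f }
  { b, e, f }  = complement { a, c, d }
  { a, b, c, d }  = { a, c, d } ∪ { b, c }
  { a, d, e, f }  = complement { b, c }
  { b, c, d, f }  = { b, d, f } ∪ { b, c }
  { a, b, c, d, f }  = { b, d, f } ∪ { a, c, d }
  [11 total]
Iteration 2: 12 new —
  { e }  = complement { a, b, c, d, f }
  { a, e }  = complement { b, c, d, f }
  { e, f }  = complement { a, b, c, d }
  { a, b, c, e }  = { a, c, e } ∪ { b, c }
  { a, c, d, e }  = { a, c, e } ∪ { a, c, d }
  { b, c, e, f }  = { b, e, f } ∪ { b, c }
  { b, d, e, f }  = { b, d, f } ∪ { b, e, f }
  { a, b, c, d, e }  = { a, c, e } ∪ { a, b, c, d }
  { a, b, c, e, f }  = { a, c, e } ∪ { b, e, f }
  { a, b, d, e, f }  = { b, d, f } ∪ { a, d, e, f }
  { a, c, d, e, f }  = { a, c, e } ∪ { a, d, e, f }
  { b, c, d, e, f }  = { b, e, f } ∪ { b, c, d, f }
  [23 total]
Iteration 3 adds 13:
  { a }  = complement { b, c, d, e, f }
  { b }  = complement { a, c, d, e, f }
  { c }  = complement { a, b, d, e, f }
  { d }  = complement { a, b, c, e, f }
  { f }  = complement { a, b, c, d, e }
  { a, c }  = complement { b, d, e, f }
  { a, d }  = complement { b, c, e, f }
  { b, f }  = complement { a, c, d, e }
  { d, f }  = complement { a, b, c, e }
  { a, e, f }  = { e, f } ∪ { a, e }
  { b, c, e }  = { e } ∪ { b, c }
  { a, b, e, f }  = { a, e } ∪ { b, e, f }
  { a, c, e, f }  = { e, f } ∪ { a, c, e }
  [36 total]
Iteration 4 (24 new):
  { a, b }  = { a } ∪ { b }
  { a, f }  = { a } ∪ { f }
  { b, d }  = complement { a, c, e, f }
  { b, e }  = { b } ∪ { e }
  { c, d }  = complement { a, b, e, f }
  { c, e }  = { e } ∪ { c }
  { c, f }  = { f } ∪ { c }
  { d, e }  = { e } ∪ { d }
  { a, b, c }  = { a } ∪ { b, c }
  { a, b, d }  = { b } ∪ { a, d }
  { a, b, e }  = { b } ∪ { a, e }
  { a, b, f }  = { a } ∪ { b, f }
  { a, c, f }  = { f } ∪ { a, c }
  { a, d, e }  = { e } ∪ { a, d }
  { a, d, f }  = complement { b, c, e }
  { b, c, d }  = complement { a, e, f }
  { b, c, f }  = { b, f } ∪ { c }
  { c, d, f }  = { c } ∪ { d, f }
  { c, e, f }  = { e, f } ∪ { c }
  { d, e, f }  = { e, f } ∪ { d }
  { a, b, c, f }  = { b, f } ∪ { a, c }
  { a, b, d, f }  = { b, d, f } ∪ { a }
  { a, c, d, f }  = { f } ∪ { a, c, d }
  { b, c, d, e }  = { b, c, e } ∪ { d }
  [60 total]
Iteration 5 (4 new):
  { b, d, e }  = complement { a, c, f }
  { c, d, e }  = complement { a, b, f }
  { a, b, d, e }  = complement { c, f }
  { c, d, e, f }  = complement { a, b }
  [64 total]
Iteration 6 adds nothing — fixpoint reached.

Therefore σ(𝒞) = { {}, { a }, { b }, { c }, { d }, { e }, { f }, { a, b }, { a, c }, { a, d }, { a, e }, { a, f }, { b, c }, { b, d }, { b, e }, { b, f }, { c, d }, { c, e }, { c, f }, { d, e }, { d, f }, { e, f }, { a, b, c }, { a, b, d }, { a, b, e }, { a, b, f }, { a, c, d }, { a, c, e }, { a, c, f }, { a, d, e }, { a, d, f }, { a, e, f }, { b, c, d }, { b, c, e }, { b, c, f }, { b, d, e }, { b, d, f }, { b, e, f }, { c, d, e }, { c, d, f }, { c, e, f }, { d, e, f }, { a, b, c, d }, { a, b, c, e }, { a, b, c, f }, { a, b, d, e }, { a, b, d, f }, { a, b, e, f }, { a, c, d, e }, { a, c, d, f }, { a, c, e, f }, { a, d, e, f }, { b, c, d, e }, { b, c, d, f }, { b, c, e, f }, { b, d, e, f }, { c, d, e, f }, { a, b, c, d, e }, { a, b, c, d, f }, { a, b, c, e, f }, { a, b, d, e, f }, { a, c, d, e, f }, { b, c, d, e, f }, Ω } (|σ(𝒞)| = 64).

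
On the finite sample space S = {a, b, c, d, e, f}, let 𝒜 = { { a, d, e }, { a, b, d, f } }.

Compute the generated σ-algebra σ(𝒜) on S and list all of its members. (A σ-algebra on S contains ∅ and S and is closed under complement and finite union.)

σ(𝒜) = { ∅, { c }, { e }, { a, d }, { b, f }, { c, e }, { a, c, d }, { a, d, e }, { b, c, f }, { b, e, f }, { a, b, d, f }, { a, c, d, e }, { b, c, e, f }, { a, b, c, d, f }, { a, b, d, e, f }, S }

Derivation:
Begin from { ∅, { a, d, e }, { a, b, d, f }, S } (that is, 𝒜 plus ∅ and S).
Iteration 1. New:
  { c, e }  = { a, b, d, f }ᶜ
  { b, c, f }  = { a, d, e }ᶜ
  { a, b, d, e, f }  = { a, b, d, f } ∪ { a, d, e }
Iteration 2 (4 new):
  { c }  = { a, b, d, e, f }ᶜ
  { a, c, d, e }  = { a, d, e } ∪ { c, e }
  { b, c, e, f }  = { b, c, f } ∪ { c, e }
  { a, b, c, d, f }  = { a, b, d, f } ∪ { b, c, f }
Iteration 3 (3 new):
  { e }  = { a, b, c, d, f }ᶜ
  { a, d }  = { b, c, e, f }ᶜ
  { b, f }  = { a, c, d, e }ᶜ
Iteration 4: +2 →
  { a, c, d }  = { c } ∪ { a, d }
  { b, e, f }  = { b, f } ∪ { e }
Iteration 5: stable.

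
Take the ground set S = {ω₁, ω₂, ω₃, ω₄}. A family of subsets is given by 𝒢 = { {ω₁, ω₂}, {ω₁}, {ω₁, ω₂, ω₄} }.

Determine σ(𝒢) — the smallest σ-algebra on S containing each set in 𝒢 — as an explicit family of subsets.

σ(𝒢) (16 sets): { ∅, {ω₁}, {ω₂}, {ω₃}, {ω₄}, {ω₁, ω₂}, {ω₁, ω₃}, {ω₁, ω₄}, {ω₂, ω₃}, {ω₂, ω₄}, {ω₃, ω₄}, {ω₁, ω₂, ω₃}, {ω₁, ω₂, ω₄}, {ω₁, ω₃, ω₄}, {ω₂, ω₃, ω₄}, S }

Check:
Initial family (5 sets): { ∅, {ω₁}, {ω₁, ω₂}, {ω₁, ω₂, ω₄}, S }.
Iteration 1. New:
  {ω₃}  = {ω₁, ω₂, ω₄}ᶜ
  {ω₃, ω₄}  = {ω₁, ω₂}ᶜ
  {ω₂, ω₃, ω₄}  = {ω₁}ᶜ
Iteration 2 adds 3:
  {ω₁, ω₃}  = {ω₃} ∪ {ω₁}
  {ω₁, ω₂, ω₃}  = {ω₃} ∪ {ω₁, ω₂}
  {ω₁, ω₃, ω₄}  = {ω₃, ω₄} ∪ {ω₁}
Iteration 3 adds 3:
  {ω₂}  = {ω₁, ω₃, ω₄}ᶜ
  {ω₄}  = {ω₁, ω₂, ω₃}ᶜ
  {ω₂, ω₄}  = {ω₁, ω₃}ᶜ
Iteration 4: 2 new —
  {ω₁, ω₄}  = {ω₄} ∪ {ω₁}
  {ω₂, ω₃}  = {ω₃} ∪ {ω₂}
After Iteration 5 the family is unchanged; done.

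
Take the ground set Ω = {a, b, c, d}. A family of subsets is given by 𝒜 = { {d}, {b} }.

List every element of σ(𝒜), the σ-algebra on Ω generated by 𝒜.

σ(𝒜) (8 sets): { {}, {b}, {d}, {a, c}, {b, d}, {a, b, c}, {a, c, d}, Ω }

Derivation:
Begin from { {}, {b}, {d}, Ω } (that is, 𝒜 plus ∅ and Ω).
Step 1 adds 3:
  {b, d}  = {b} ∪ {d}
  {a, b, c}  = Ω∖{d}
  {a, c, d}  = Ω∖{b}
  |family| = 7
Step 2. New:
  {a, c}  = Ω∖{b, d}
  |family| = 8
Step 3: closed — nothing new.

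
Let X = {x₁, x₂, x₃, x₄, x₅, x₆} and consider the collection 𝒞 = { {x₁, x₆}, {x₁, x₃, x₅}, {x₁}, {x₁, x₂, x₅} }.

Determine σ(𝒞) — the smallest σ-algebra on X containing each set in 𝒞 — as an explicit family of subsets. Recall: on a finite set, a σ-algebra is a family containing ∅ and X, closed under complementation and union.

Seed the family with 𝒞 together with ∅ and X: { {}, {x₁}, {x₁, x₆}, {x₁, x₂, x₅}, {x₁, x₃, x₅}, X }.
Iteration 1: 7 new —
  {x₂, x₄, x₆}  = complement {x₁, x₃, x₅}
  {x₃, x₄, x₆}  = complement {x₁, x₂, x₅}
  {x₁, x₂, x₃, x₅}  = {x₁, x₂, x₅} ∪ {x₁, x₃, x₅}
  {x₁, x₂, x₅, x₆}  = {x₁, x₂, x₅} ∪ {x₁, x₆}
  {x₁, x₃, x₅, x₆}  = {x₁, x₆} ∪ {x₁, x₃, x₅}
  {x₂, x₃, x₄, x₅}  = complement {x₁, x₆}
  {x₂, x₃, x₄, x₅, x₆}  = complement {x₁}
Iteration 2 adds 10:
  {x₂, x₄}  = complement {x₁, x₃, x₅, x₆}
  {x₃, x₄}  = complement {x₁, x₂, x₅, x₆}
  {x₄, x₆}  = complement {x₁, x₂, x₃, x₅}
  {x₁, x₂, x₄, x₆}  = {x₂, x₄, x₆} ∪ {x₁, x₆}
  {x₁, x₃, x₄, x₆}  = {x₁, x₆} ∪ {x₃, x₄, x₆}
  {x₂, x₃, x₄, x₆}  = {x₂, x₄, x₆} ∪ {x₃, x₄, x₆}
  {x₁, x₂, x₃, x₄, x₅}  = {x₁, x₃, x₅} ∪ {x₂, x₃, x₄, x₅}
  {x₁, x₂, x₃, x₅, x₆}  = {x₁, x₃, x₅, x₆} ∪ {x₁, x₂, x₅}
  {x₁, x₂, x₄, x₅, x₆}  = {x₂, x₄, x₆} ∪ {x₁, x₂, x₅}
  {x₁, x₃, x₄, x₅, x₆}  = {x₁, x₃, x₅, x₆} ∪ {x₃, x₄, x₆}
Iteration 3: 14 new —
  {x₂}  = complement {x₁, x₃, x₄, x₅, x₆}
  {x₃}  = complement {x₁, x₂, x₄, x₅, x₆}
  {x₄}  = complement {x₁, x₂, x₃, x₅, x₆}
  {x₆}  = complement {x₁, x₂, x₃, x₄, x₅}
  {x₁, x₅}  = complement {x₂, x₃, x₄, x₆}
  {x₂, x₅}  = complement {x₁, x₃, x₄, x₆}
  {x₃, x₅}  = complement {x₁, x₂, x₄, x₆}
  {x₁, x₂, x₄}  = {x₂, x₄} ∪ {x₁}
  {x₁, x₃, x₄}  = {x₃, x₄} ∪ {x₁}
  {x₁, x₄, x₆}  = {x₁, x₆} ∪ {x₄, x₆}
  {x₂, x₃, x₄}  = {x₃, x₄} ∪ {x₂, x₄}
  {x₁, x₂, x₄, x₅}  = {x₂, x₄} ∪ {x₁, x₂, x₅}
  {x₁, x₃, x₄, x₅}  = {x₃, x₄} ∪ {x₁, x₃, x₅}
  {x₁, x₂, x₃, x₄, x₆}  = {x₂, x₄, x₆} ∪ {x₁, x₃, x₄, x₆}
Iteration 4. New:
  {x₅}  = complement {x₁, x₂, x₃, x₄, x₆}
  {x₁, x₂}  = {x₁} ∪ {x₂}
  {x₁, x₃}  = {x₁} ∪ {x₃}
  {x₁, x₄}  = {x₁} ∪ {x₄}
  {x₂, x₃}  = {x₂} ∪ {x₃}
  {x₂, x₆}  = complement {x₁, x₃, x₄, x₅}
  {x₃, x₆}  = complement {x₁, x₂, x₄, x₅}
  {x₁, x₂, x₆}  = {x₁, x₆} ∪ {x₂}
  {x₁, x₃, x₆}  = {x₁, x₆} ∪ {x₃}
  {x₁, x₄, x₅}  = {x₁, x₅} ∪ {x₄}
  {x₁, x₅, x₆}  = complement {x₂, x₃, x₄}
  {x₂, x₃, x₅}  = complement {x₁, x₄, x₆}
  {x₂, x₄, x₅}  = {x₂, x₅} ∪ {x₄}
  {x₂, x₅, x₆}  = complement {x₁, x₃, x₄}
  {x₃, x₄, x₅}  = {x₃, x₄} ∪ {x₃, x₅}
  {x₃, x₅, x₆}  = complement {x₁, x₂, x₄}
  {x₁, x₂, x₃, x₄}  = {x₃, x₄} ∪ {x₁, x₂, x₄}
  {x₁, x₄, x₅, x₆}  = {x₁, x₄, x₆} ∪ {x₁, x₅}
  {x₂, x₄, x₅, x₆}  = {x₂, x₄, x₆} ∪ {x₂, x₅}
  {x₃, x₄, x₅, x₆}  = {x₃, x₄, x₆} ∪ {x₃, x₅}
Iteration 5. New:
  {x₄, x₅}  = {x₅} ∪ {x₄}
  {x₅, x₆}  = complement {x₁, x₂, x₃, x₄}
  {x₁, x₂, x₃}  = {x₂} ∪ {x₁, x₃}
  {x₂, x₃, x₆}  = complement {x₁, x₄, x₅}
  {x₄, x₅, x₆}  = {x₄, x₆} ∪ {x₅}
  {x₁, x₂, x₃, x₆}  = {x₁, x₃, x₆} ∪ {x₂}
  {x₂, x₃, x₅, x₆}  = complement {x₁, x₄}
Iteration 6 adds nothing — fixpoint reached.

|σ(𝒞)| = 64.  σ(𝒞) = { {}, {x₁}, {x₂}, {x₃}, {x₄}, {x₅}, {x₆}, {x₁, x₂}, {x₁, x₃}, {x₁, x₄}, {x₁, x₅}, {x₁, x₆}, {x₂, x₃}, {x₂, x₄}, {x₂, x₅}, {x₂, x₆}, {x₃, x₄}, {x₃, x₅}, {x₃, x₆}, {x₄, x₅}, {x₄, x₆}, {x₅, x₆}, {x₁, x₂, x₃}, {x₁, x₂, x₄}, {x₁, x₂, x₅}, {x₁, x₂, x₆}, {x₁, x₃, x₄}, {x₁, x₃, x₅}, {x₁, x₃, x₆}, {x₁, x₄, x₅}, {x₁, x₄, x₆}, {x₁, x₅, x₆}, {x₂, x₃, x₄}, {x₂, x₃, x₅}, {x₂, x₃, x₆}, {x₂, x₄, x₅}, {x₂, x₄, x₆}, {x₂, x₅, x₆}, {x₃, x₄, x₅}, {x₃, x₄, x₆}, {x₃, x₅, x₆}, {x₄, x₅, x₆}, {x₁, x₂, x₃, x₄}, {x₁, x₂, x₃, x₅}, {x₁, x₂, x₃, x₆}, {x₁, x₂, x₄, x₅}, {x₁, x₂, x₄, x₆}, {x₁, x₂, x₅, x₆}, {x₁, x₃, x₄, x₅}, {x₁, x₃, x₄, x₆}, {x₁, x₃, x₅, x₆}, {x₁, x₄, x₅, x₆}, {x₂, x₃, x₄, x₅}, {x₂, x₃, x₄, x₆}, {x₂, x₃, x₅, x₆}, {x₂, x₄, x₅, x₆}, {x₃, x₄, x₅, x₆}, {x₁, x₂, x₃, x₄, x₅}, {x₁, x₂, x₃, x₄, x₆}, {x₁, x₂, x₃, x₅, x₆}, {x₁, x₂, x₄, x₅, x₆}, {x₁, x₃, x₄, x₅, x₆}, {x₂, x₃, x₄, x₅, x₆}, X }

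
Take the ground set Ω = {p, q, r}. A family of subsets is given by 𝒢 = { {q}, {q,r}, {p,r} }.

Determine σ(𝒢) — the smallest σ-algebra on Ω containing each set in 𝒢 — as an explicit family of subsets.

Seed the family with 𝒢 together with ∅ and Ω: { {}, {q}, {p,r}, {q,r}, Ω }.
Iteration 1: 1 new —
  {p}  = complement {q,r}
  |family| = 6
Iteration 2: +1 →
  {p,q}  = {q} ∪ {p}
  |family| = 7
Iteration 3: 1 new —
  {r}  = complement {p,q}
  |family| = 8
Iteration 4: stable.

Therefore σ(𝒢) = { {}, {p}, {q}, {r}, {p,q}, {p,r}, {q,r}, Ω } (|σ(𝒢)| = 8).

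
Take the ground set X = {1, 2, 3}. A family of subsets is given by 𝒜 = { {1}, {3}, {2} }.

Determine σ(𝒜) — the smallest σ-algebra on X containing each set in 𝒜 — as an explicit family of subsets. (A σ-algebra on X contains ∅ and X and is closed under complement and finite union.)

Take S₀ = 𝒜 ∪ {∅, X} = { ∅, {1}, {2}, {3}, X }.
Iteration 1: +3 →
  {1, 2}  = ᶜ of {3}
  {1, 3}  = ᶜ of {2}
  {2, 3}  = ᶜ of {1}
  (now 8)
After Iteration 2 the family is unchanged; done.

|σ(𝒜)| = 8.  σ(𝒜) = { ∅, {1}, {2}, {3}, {1, 2}, {1, 3}, {2, 3}, X }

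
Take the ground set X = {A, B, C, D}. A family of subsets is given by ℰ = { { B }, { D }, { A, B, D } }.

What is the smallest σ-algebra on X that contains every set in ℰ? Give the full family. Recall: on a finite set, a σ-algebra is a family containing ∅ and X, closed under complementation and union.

Start: ℰ ∪ {∅, X} = { ∅, { B }, { D }, { A, B, D }, X }.
Step 1: +4 →
  { C }  = complement { A, B, D }
  { B, D }  = { D } ∪ { B }
  { A, B, C }  = complement { D }
  { A, C, D }  = complement { B }
Step 2: 4 new —
  { A, C }  = complement { B, D }
  { B, C }  = { B } ∪ { C }
  { C, D }  = { C } ∪ { D }
  { B, C, D }  = { C } ∪ { B, D }
Step 3: 3 new —
  { A }  = complement { B, C, D }
  { A, B }  = complement { C, D }
  { A, D }  = complement { B, C }
Step 4: stable.

|σ(ℰ)| = 16.  σ(ℰ) = { ∅, { A }, { B }, { C }, { D }, { A, B }, { A, C }, { A, D }, { B, C }, { B, D }, { C, D }, { A, B, C }, { A, B, D }, { A, C, D }, { B, C, D }, X }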